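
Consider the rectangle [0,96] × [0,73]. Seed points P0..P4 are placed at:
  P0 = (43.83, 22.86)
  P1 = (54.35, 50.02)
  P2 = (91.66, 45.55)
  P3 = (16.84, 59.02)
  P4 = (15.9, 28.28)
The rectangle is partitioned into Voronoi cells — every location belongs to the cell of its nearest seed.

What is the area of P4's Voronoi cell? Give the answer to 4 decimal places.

Area of P4's cell: 1271.4798

1. box [0,96]×[0,73]: [(0, 0) (96, 0) (96, 73) (0, 73)]
2. ⊥bis P4·P0 via (29.865,25.57): [(0, 0) (24.903, 0) (39.0691, 73) (0, 73)]  |A|=2334.9808
3. ⊥bis P4·P1 via (35.125,39.15): [(0, 0) (24.903, 0) (33.1709, 42.606) (15.9859, 73) (0, 73)]  |A|=1984.1851
4. ⊥bis P4·P2 via (53.78,36.915): [(0, 0) (24.903, 0) (33.1709, 42.606) (15.9859, 73) (0, 73)]  |A|=1984.1851
5. ⊥bis P4·P3 via (16.37,43.65): [(0, 44.1506) (0, 0) (24.903, 0) (33.1709, 42.606) (32.8659, 43.1456)]  |A|=1271.4798
6. canonical 5-gon: [(0, 44.1506) (0, 0) (24.903, 0) (33.1709, 42.606) (32.8659, 43.1456)]
7. shoelace: 1271.4798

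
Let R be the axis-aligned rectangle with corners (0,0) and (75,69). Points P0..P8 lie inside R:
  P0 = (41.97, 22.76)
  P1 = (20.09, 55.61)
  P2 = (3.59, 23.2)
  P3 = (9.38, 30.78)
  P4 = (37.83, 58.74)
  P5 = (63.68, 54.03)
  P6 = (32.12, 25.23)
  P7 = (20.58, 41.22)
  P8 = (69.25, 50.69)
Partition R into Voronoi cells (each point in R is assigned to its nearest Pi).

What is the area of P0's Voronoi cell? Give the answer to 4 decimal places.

Area of P0's cell: 1313.0108

1. box [0,75]×[0,69]: [(0, 0) (75, 0) (75, 69) (0, 69)]
2. ⊥bis P0·P1 via (31.03,39.185): [(0, 18.5172) (0, 0) (75, 0) (75, 68.4716)]  |A|=3262.0796
3. ⊥bis P0·P2 via (22.78,22.98): [(22.9037, 33.7724) (22.5166, 0) (75, 0) (75, 68.4716)]  |A|=2669.8035
4. ⊥bis P0·P3 via (25.675,26.77): [(28.2793, 37.3529) (22.6841, 14.6163) (22.5166, 0) (75, 0) (75, 68.4716)]  |A|=2618.7088
5. ⊥bis P0·P4 via (39.9,40.75): [(32.018, 39.8431) (28.2793, 37.3529) (22.6841, 14.6163) (22.5166, 0) (75, 0) (75, 44.7887)]  |A|=2109.7413
6. ⊥bis P0·P5 via (52.825,38.395): [(48.0777, 41.691) (32.018, 39.8431) (28.2793, 37.3529) (22.6841, 14.6163) (22.5166, 0) (75, 0) (75, 22.9994)]  |A|=1816.4319
7. ⊥bis P0·P6 via (37.045,23.995): [(48.0777, 41.691) (41.2865, 40.9095) (31.028, 0) (75, 0) (75, 22.9994)]  |A|=1361.1204
8. ⊥bis P0·P7 via (31.275,31.99): [(48.0777, 41.691) (41.2865, 40.9095) (31.028, 0) (75, 0) (75, 22.9994)]  |A|=1361.1204
9. ⊥bis P0·P8 via (55.61,36.725): [(56.5431, 35.8136) (48.0777, 41.691) (41.2865, 40.9095) (31.028, 0) (75, 0) (75, 17.7863)]  |A|=1313.0108
10. canonical 6-gon: [(56.5431, 35.8136) (48.0777, 41.691) (41.2865, 40.9095) (31.028, 0) (75, 0) (75, 17.7863)]
11. shoelace: 1313.0108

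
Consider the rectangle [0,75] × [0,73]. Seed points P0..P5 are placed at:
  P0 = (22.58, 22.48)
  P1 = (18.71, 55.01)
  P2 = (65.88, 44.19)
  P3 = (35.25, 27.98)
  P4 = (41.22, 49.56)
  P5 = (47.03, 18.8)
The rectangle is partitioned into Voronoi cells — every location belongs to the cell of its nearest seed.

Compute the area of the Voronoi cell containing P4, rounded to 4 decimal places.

1. box [0,75]×[0,73]: [(0, 0) (75, 0) (75, 73) (0, 73)]
2. ⊥bis P4·P0 via (31.9,36.02): [(0, 57.9778) (75, 6.3529) (75, 73) (0, 73)]  |A|=3062.599
3. ⊥bis P4·P1 via (29.965,52.285): [(26.866, 39.4851) (75, 6.3529) (75, 73) (34.9804, 73)]  |A|=2274.6229
4. ⊥bis P4·P2 via (53.55,46.875): [(26.866, 39.4851) (48.6722, 24.4752) (59.239, 73) (34.9804, 73)]  |A|=1014.8878
5. ⊥bis P4·P3 via (38.235,38.77): [(27.4174, 41.7626) (51.0151, 35.2344) (59.239, 73) (34.9804, 73)]  |A|=851.3223
6. ⊥bis P4·P5 via (44.125,34.18): [(27.4174, 41.7626) (50.4846, 35.3812) (51.0712, 35.492) (59.239, 73) (34.9804, 73)]  |A|=851.2499
7. canonical 5-gon: [(27.4174, 41.7626) (50.4846, 35.3812) (51.0712, 35.492) (59.239, 73) (34.9804, 73)]
8. shoelace: 851.2499

Area of P4's cell: 851.2499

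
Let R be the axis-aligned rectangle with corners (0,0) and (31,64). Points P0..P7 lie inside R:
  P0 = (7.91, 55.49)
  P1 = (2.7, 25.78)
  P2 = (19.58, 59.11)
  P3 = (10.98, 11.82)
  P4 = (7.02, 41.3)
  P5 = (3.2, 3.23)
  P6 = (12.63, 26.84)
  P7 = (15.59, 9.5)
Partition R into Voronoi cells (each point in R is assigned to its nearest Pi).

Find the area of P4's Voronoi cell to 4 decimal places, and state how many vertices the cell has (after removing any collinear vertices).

Area of P4's cell: 287.7883 (5 vertices)

1. box [0,31]×[0,64]: [(0, 0) (31, 0) (31, 64) (0, 64)]
2. ⊥bis P4·P0 via (7.465,48.395): [(0, 48.8632) (0, 0) (31, 0) (31, 46.9189)]  |A|=1484.6223
3. ⊥bis P4·P1 via (4.86,33.54): [(0, 48.8632) (0, 34.8928) (31, 26.2639) (31, 46.9189)]  |A|=536.6935
4. ⊥bis P4·P2 via (13.3,50.205): [(16.6867, 47.8166) (0, 48.8632) (0, 34.8928) (31, 26.2639) (31, 37.7226)]  |A|=470.8788
5. ⊥bis P4·P3 via (9,26.56): [(16.6867, 47.8166) (0, 48.8632) (0, 34.8928) (23.1215, 28.4569) (31, 29.5152) (31, 37.7226)]  |A|=458.071
6. ⊥bis P4·P5 via (5.11,22.265): [(16.6867, 47.8166) (0, 48.8632) (0, 34.8928) (23.1215, 28.4569) (31, 29.5152) (31, 37.7226)]  |A|=458.071
7. ⊥bis P4·P6 via (9.825,34.07): [(26.8263, 40.6659) (16.6867, 47.8166) (0, 48.8632) (0, 34.8928) (6.9555, 32.9567)]  |A|=287.7883
8. ⊥bis P4·P7 via (11.305,25.4): [(26.8263, 40.6659) (16.6867, 47.8166) (0, 48.8632) (0, 34.8928) (6.9555, 32.9567)]  |A|=287.7883
9. canonical 5-gon: [(26.8263, 40.6659) (16.6867, 47.8166) (0, 48.8632) (0, 34.8928) (6.9555, 32.9567)]
10. shoelace: 287.7883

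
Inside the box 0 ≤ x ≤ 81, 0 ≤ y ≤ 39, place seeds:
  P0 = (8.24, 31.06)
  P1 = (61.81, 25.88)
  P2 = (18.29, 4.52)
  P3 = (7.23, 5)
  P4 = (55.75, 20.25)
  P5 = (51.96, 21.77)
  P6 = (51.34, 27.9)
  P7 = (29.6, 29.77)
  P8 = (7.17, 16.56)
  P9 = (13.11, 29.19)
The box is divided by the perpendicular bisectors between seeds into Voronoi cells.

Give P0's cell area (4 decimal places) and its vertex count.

Area of P0's cell: 167.4393 (4 vertices)

1. box [0,81]×[0,39]: [(0, 0) (81, 0) (81, 39) (0, 39)]
2. ⊥bis P0·P1 via (35.025,28.47): [(0, 0) (32.2721, 0) (36.0432, 39) (0, 39)]  |A|=1332.1479
3. ⊥bis P0·P2 via (13.265,17.79): [(0, 12.7669) (34.7801, 25.9372) (36.0432, 39) (0, 39)]  |A|=691.6075
4. ⊥bis P0·P3 via (7.735,18.03): [(0, 18.3298) (13.3265, 17.8133) (34.7801, 25.9372) (36.0432, 39) (0, 39)]  |A|=654.5406
5. ⊥bis P0·P4 via (31.995,25.655): [(0, 18.3298) (13.3265, 17.8133) (31.8027, 24.8097) (35.0314, 39) (0, 39)]  |A|=628.6271
6. ⊥bis P0·P5 via (30.1,26.415): [(0, 18.3298) (13.3265, 17.8133) (29.5801, 23.9681) (32.7742, 39) (0, 39)]  |A|=597.2507
7. ⊥bis P0·P6 via (29.79,29.48): [(0, 18.3298) (13.3265, 17.8133) (29.3803, 23.8925) (30.488, 39) (0, 39)]  |A|=578.6011
8. ⊥bis P0·P7 via (18.92,30.415): [(0, 18.3298) (13.3265, 17.8133) (18.272, 19.686) (19.4385, 39) (0, 39)]  |A|=390.3163
9. ⊥bis P0·P8 via (7.705,23.81): [(0, 24.3786) (18.4731, 23.0154) (19.4385, 39) (0, 39)]  |A|=290.4099
10. ⊥bis P0·P9 via (10.675,30.125): [(0, 24.3786) (8.2351, 23.7709) (14.0829, 39) (0, 39)]  |A|=167.4393
11. canonical 4-gon: [(0, 24.3786) (8.2351, 23.7709) (14.0829, 39) (0, 39)]
12. shoelace: 167.4393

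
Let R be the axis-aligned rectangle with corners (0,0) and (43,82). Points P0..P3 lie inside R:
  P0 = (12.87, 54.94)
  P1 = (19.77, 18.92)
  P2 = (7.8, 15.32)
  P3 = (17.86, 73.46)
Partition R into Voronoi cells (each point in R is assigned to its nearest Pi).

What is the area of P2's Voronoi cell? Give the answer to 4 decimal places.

1. box [0,43]×[0,82]: [(0, 0) (43, 0) (43, 82) (0, 82)]
2. ⊥bis P2·P0 via (10.335,35.13): [(0, 36.4525) (0, 0) (43, 0) (43, 30.95)]  |A|=1449.1543
3. ⊥bis P2·P1 via (13.785,17.12): [(8.2897, 35.3917) (0, 36.4525) (0, 0) (18.9339, 0)]  |A|=486.1422
4. ⊥bis P2·P3 via (12.83,44.39): [(8.2897, 35.3917) (0, 36.4525) (0, 0) (18.9339, 0)]  |A|=486.1422
5. canonical 4-gon: [(8.2897, 35.3917) (0, 36.4525) (0, 0) (18.9339, 0)]
6. shoelace: 486.1422

Area of P2's cell: 486.1422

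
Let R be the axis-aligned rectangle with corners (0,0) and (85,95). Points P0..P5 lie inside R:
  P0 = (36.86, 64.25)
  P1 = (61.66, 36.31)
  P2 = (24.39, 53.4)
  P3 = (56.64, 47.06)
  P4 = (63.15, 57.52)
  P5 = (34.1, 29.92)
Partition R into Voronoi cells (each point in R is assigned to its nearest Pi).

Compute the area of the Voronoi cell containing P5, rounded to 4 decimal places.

Area of P5's cell: 1957.9124

1. box [0,85]×[0,95]: [(0, 0) (85, 0) (85, 95) (0, 95)]
2. ⊥bis P5·P0 via (35.48,47.085): [(0, 49.9375) (0, 0) (85, 0) (85, 43.1038)]  |A|=3954.2526
3. ⊥bis P5·P1 via (47.88,33.115): [(44.815, 46.3345) (0, 49.9375) (0, 0) (55.558, 0)]  |A|=2406.0979
4. ⊥bis P5·P2 via (29.245,41.66): [(44.815, 46.3345) (41.243, 46.6217) (0, 29.5659) (0, 0) (55.558, 0)]  |A|=1986.0067
5. ⊥bis P5·P3 via (45.37,38.49): [(47.1881, 36.0991) (39.6785, 45.9747) (0, 29.5659) (0, 0) (55.558, 0)]  |A|=1957.9124
6. ⊥bis P5·P4 via (48.625,43.72): [(47.1881, 36.0991) (39.6785, 45.9747) (0, 29.5659) (0, 0) (55.558, 0)]  |A|=1957.9124
7. canonical 5-gon: [(47.1881, 36.0991) (39.6785, 45.9747) (0, 29.5659) (0, 0) (55.558, 0)]
8. shoelace: 1957.9124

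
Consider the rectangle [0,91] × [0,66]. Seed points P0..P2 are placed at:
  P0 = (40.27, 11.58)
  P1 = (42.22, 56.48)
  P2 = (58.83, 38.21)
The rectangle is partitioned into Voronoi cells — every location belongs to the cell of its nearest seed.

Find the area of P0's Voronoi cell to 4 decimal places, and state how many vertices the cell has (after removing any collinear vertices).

1. box [0,91]×[0,66]: [(0, 0) (91, 0) (91, 66) (0, 66)]
2. ⊥bis P0·P1 via (41.245,34.03): [(0, 35.8213) (0, 0) (91, 0) (91, 31.8691)]  |A|=3079.9137
3. ⊥bis P0·P2 via (49.55,24.895): [(36.1239, 34.2524) (0, 35.8213) (0, 0) (85.2695, 0)]  |A|=2107.3453
4. canonical 4-gon: [(36.1239, 34.2524) (0, 35.8213) (0, 0) (85.2695, 0)]
5. shoelace: 2107.3453

Area of P0's cell: 2107.3453 (4 vertices)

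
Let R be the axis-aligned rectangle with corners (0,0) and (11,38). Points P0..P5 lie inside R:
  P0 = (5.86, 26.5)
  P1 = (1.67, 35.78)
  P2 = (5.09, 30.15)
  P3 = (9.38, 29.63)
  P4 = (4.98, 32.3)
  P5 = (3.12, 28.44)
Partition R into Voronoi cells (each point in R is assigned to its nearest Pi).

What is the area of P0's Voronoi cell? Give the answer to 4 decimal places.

Area of P0's cell: 286.2151

1. box [0,11]×[0,38]: [(0, 0) (11, 0) (11, 38) (0, 38)]
2. ⊥bis P0·P1 via (3.765,31.14): [(0, 29.4401) (0, 0) (11, 0) (11, 34.4067)]  |A|=351.157
3. ⊥bis P0·P2 via (5.475,28.325): [(0, 27.17) (0, 0) (11, 0) (11, 29.4905)]  |A|=311.633
4. ⊥bis P0·P3 via (7.62,28.065): [(7.0865, 28.665) (0, 27.17) (0, 0) (11, 0) (11, 24.2638)]  |A|=301.4057
5. ⊥bis P0·P4 via (5.42,29.4): [(7.0865, 28.665) (0, 27.17) (0, 0) (11, 0) (11, 24.2638)]  |A|=301.4057
6. ⊥bis P0·P5 via (4.49,27.47): [(7.0865, 28.665) (5.0287, 28.2308) (0, 21.1285) (0, 0) (11, 0) (11, 24.2638)]  |A|=286.2151
7. canonical 6-gon: [(7.0865, 28.665) (5.0287, 28.2308) (0, 21.1285) (0, 0) (11, 0) (11, 24.2638)]
8. shoelace: 286.2151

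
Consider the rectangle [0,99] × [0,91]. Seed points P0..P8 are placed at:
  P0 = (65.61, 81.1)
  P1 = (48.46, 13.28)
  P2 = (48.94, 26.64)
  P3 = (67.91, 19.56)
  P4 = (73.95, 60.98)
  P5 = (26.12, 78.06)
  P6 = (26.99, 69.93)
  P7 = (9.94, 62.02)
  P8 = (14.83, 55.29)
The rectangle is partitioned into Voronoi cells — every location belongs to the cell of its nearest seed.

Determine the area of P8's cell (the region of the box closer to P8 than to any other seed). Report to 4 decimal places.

1. box [0,99]×[0,91]: [(0, 0) (99, 0) (99, 91) (0, 91)]
2. ⊥bis P8·P0 via (40.22,68.195): [(0, 0) (74.8815, 0) (28.6289, 91) (0, 91)]  |A|=4709.7241
3. ⊥bis P8·P1 via (31.645,34.285): [(0, 8.9524) (49.9909, 48.9713) (28.6289, 91) (0, 91)]  |A|=2652.4315
4. ⊥bis P8·P2 via (31.885,40.965): [(0, 8.9524) (15.2517, 21.1617) (45.7002, 57.413) (28.6289, 91) (0, 91)]  |A|=2446.1412
5. ⊥bis P8·P3 via (41.37,37.425): [(0, 8.9524) (15.2517, 21.1617) (45.7002, 57.413) (28.6289, 91) (0, 91)]  |A|=2446.1412
6. ⊥bis P8·P4 via (44.39,58.135): [(0, 8.9524) (15.2517, 21.1617) (44.587, 56.0877) (44.1697, 60.4242) (28.6289, 91) (0, 91)]  |A|=2443.4512
7. ⊥bis P8·P5 via (20.475,66.675): [(0, 76.8271) (0, 8.9524) (15.2517, 21.1617) (43.7757, 55.1218)]  |A|=1570.4759
8. ⊥bis P8·P6 via (20.91,62.61): [(9.4117, 72.1605) (0, 76.8271) (0, 8.9524) (15.2517, 21.1617) (38.0839, 48.3453)]  |A|=1405.551
9. ⊥bis P8·P7 via (12.385,58.655): [(19.472, 63.8044) (0, 49.6561) (0, 8.9524) (15.2517, 21.1617) (38.0839, 48.3453)]  |A|=1125.1653
10. canonical 5-gon: [(19.472, 63.8044) (0, 49.6561) (0, 8.9524) (15.2517, 21.1617) (38.0839, 48.3453)]
11. shoelace: 1125.1653

Area of P8's cell: 1125.1653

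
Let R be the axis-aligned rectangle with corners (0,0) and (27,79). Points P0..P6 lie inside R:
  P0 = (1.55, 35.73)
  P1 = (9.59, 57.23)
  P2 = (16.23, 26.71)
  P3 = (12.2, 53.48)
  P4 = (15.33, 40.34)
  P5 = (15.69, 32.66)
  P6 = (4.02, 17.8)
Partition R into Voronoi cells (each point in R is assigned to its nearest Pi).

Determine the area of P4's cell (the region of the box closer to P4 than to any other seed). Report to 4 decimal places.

Area of P4's cell: 217.1625

1. box [0,27]×[0,79]: [(0, 0) (27, 0) (27, 79) (0, 79)]
2. ⊥bis P4·P0 via (8.44,38.035): [(0, 63.2635) (21.1643, 0) (27, 0) (27, 79) (0, 79)]  |A|=1463.5354
3. ⊥bis P4·P1 via (12.46,48.785): [(5.6212, 46.4609) (21.1643, 0) (27, 0) (27, 53.7264)]  |A|=709.8678
4. ⊥bis P4·P2 via (15.78,33.525): [(5.6212, 46.4609) (10.0748, 33.1483) (27, 34.2659) (27, 53.7264)]  |A|=323.1687
5. ⊥bis P4·P3 via (13.765,46.91): [(6.0831, 45.0801) (10.0748, 33.1483) (27, 34.2659) (27, 50.0626)]  |A|=268.4147
6. ⊥bis P4·P5 via (15.51,36.5): [(6.0831, 45.0801) (9.0548, 36.1974) (27, 37.0386) (27, 50.0626)]  |A|=217.1625
7. ⊥bis P4·P6 via (9.675,29.07): [(6.0831, 45.0801) (9.0548, 36.1974) (27, 37.0386) (27, 50.0626)]  |A|=217.1625
8. canonical 4-gon: [(6.0831, 45.0801) (9.0548, 36.1974) (27, 37.0386) (27, 50.0626)]
9. shoelace: 217.1625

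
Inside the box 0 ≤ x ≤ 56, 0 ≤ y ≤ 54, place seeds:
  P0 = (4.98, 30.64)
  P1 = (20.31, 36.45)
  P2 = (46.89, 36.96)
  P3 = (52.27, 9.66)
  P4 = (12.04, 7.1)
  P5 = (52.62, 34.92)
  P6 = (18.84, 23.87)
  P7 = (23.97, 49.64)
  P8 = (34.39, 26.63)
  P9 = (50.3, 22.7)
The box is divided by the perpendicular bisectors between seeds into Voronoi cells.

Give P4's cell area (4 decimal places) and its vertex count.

1. box [0,56]×[0,54]: [(0, 0) (56, 0) (56, 54) (0, 54)]
2. ⊥bis P4·P0 via (8.51,18.87): [(0, 16.3177) (0, 0) (56, 0) (56, 33.113)]  |A|=1384.0593
3. ⊥bis P4·P1 via (16.175,21.775): [(17.2171, 21.4814) (0, 16.3177) (0, 0) (56, 0) (56, 10.5534)]  |A|=946.5969
4. ⊥bis P4·P2 via (29.465,22.03): [(33.9827, 16.7573) (17.2171, 21.4814) (0, 16.3177) (0, 0) (48.3406, 0)]  |A|=766.2429
5. ⊥bis P4·P3 via (32.155,8.38): [(31.5788, 17.4346) (17.2171, 21.4814) (0, 16.3177) (0, 0) (32.6883, 0)]  |A|=614.5172
6. ⊥bis P4·P5 via (32.33,21.01): [(31.5788, 17.4346) (17.2171, 21.4814) (0, 16.3177) (0, 0) (32.6883, 0)]  |A|=614.5172
7. ⊥bis P4·P6 via (15.44,15.485): [(32.1336, 8.716) (7.6949, 18.6255) (0, 16.3177) (0, 0) (32.6883, 0)]  |A|=470.9552
8. ⊥bis P4·P7 via (18.005,28.37): [(32.1336, 8.716) (7.6949, 18.6255) (0, 16.3177) (0, 0) (32.6883, 0)]  |A|=470.9552
9. ⊥bis P4·P8 via (23.215,16.865): [(32.2748, 6.497) (29.3493, 9.845) (7.6949, 18.6255) (0, 16.3177) (0, 0) (32.6883, 0)]  |A|=467.9457
10. ⊥bis P4·P9 via (31.17,14.9): [(32.2748, 6.497) (29.3493, 9.845) (7.6949, 18.6255) (0, 16.3177) (0, 0) (32.6883, 0)]  |A|=467.9457
11. canonical 6-gon: [(32.2748, 6.497) (29.3493, 9.845) (7.6949, 18.6255) (0, 16.3177) (0, 0) (32.6883, 0)]
12. shoelace: 467.9457

Area of P4's cell: 467.9457 (6 vertices)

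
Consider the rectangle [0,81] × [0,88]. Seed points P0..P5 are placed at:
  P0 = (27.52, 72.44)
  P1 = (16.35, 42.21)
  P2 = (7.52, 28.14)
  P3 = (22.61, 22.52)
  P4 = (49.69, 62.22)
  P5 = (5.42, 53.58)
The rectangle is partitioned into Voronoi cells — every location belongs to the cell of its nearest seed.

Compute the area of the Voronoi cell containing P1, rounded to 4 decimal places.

Area of P1's cell: 552.2820

1. box [0,81]×[0,88]: [(0, 0) (81, 0) (81, 88) (0, 88)]
2. ⊥bis P1·P0 via (21.935,57.325): [(0, 65.43) (0, 0) (81, 0) (81, 35.5005)]  |A|=4087.6831
3. ⊥bis P1·P2 via (11.935,35.175): [(0, 65.43) (0, 42.6651) (67.984, 0) (81, 0) (81, 35.5005)]  |A|=2637.4112
4. ⊥bis P1·P3 via (19.48,32.365): [(57.1088, 44.3283) (0, 65.43) (0, 42.6651) (17.444, 31.7177)]  |A|=977.1408
5. ⊥bis P1·P4 via (33.02,52.215): [(40.8549, 39.1607) (32.2379, 53.5181) (0, 65.43) (0, 42.6651) (17.444, 31.7177)]  |A|=838.1947
6. ⊥bis P1·P5 via (10.885,47.895): [(40.8549, 39.1607) (32.2379, 53.5181) (21.039, 57.6561) (3.2941, 40.5978) (17.444, 31.7177)]  |A|=552.282
7. canonical 5-gon: [(40.8549, 39.1607) (32.2379, 53.5181) (21.039, 57.6561) (3.2941, 40.5978) (17.444, 31.7177)]
8. shoelace: 552.282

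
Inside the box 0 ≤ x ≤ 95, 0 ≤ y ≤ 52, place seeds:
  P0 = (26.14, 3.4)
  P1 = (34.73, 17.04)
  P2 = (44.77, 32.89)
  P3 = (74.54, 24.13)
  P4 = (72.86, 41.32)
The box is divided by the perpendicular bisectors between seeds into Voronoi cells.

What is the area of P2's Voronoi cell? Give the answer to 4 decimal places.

1. box [0,95]×[0,52]: [(0, 0) (95, 0) (95, 52) (0, 52)]
2. ⊥bis P2·P0 via (35.455,18.145): [(0, 40.5433) (64.1773, 0) (95, 0) (95, 52) (0, 52)]  |A|=3639.0198
3. ⊥bis P2·P1 via (39.75,24.965): [(0, 50.1442) (79.1619, 0) (95, 0) (95, 52) (0, 52)]  |A|=2955.2463
4. ⊥bis P2·P3 via (59.655,28.51): [(0, 50.1442) (55.6485, 14.8943) (66.5671, 52) (0, 52)]  |A|=1286.6463
5. ⊥bis P2·P4 via (58.815,37.105): [(0, 50.1442) (55.6485, 14.8943) (60.5161, 31.4365) (54.3449, 52) (0, 52)]  |A|=1160.9812
6. canonical 5-gon: [(0, 50.1442) (55.6485, 14.8943) (60.5161, 31.4365) (54.3449, 52) (0, 52)]
7. shoelace: 1160.9812

Area of P2's cell: 1160.9812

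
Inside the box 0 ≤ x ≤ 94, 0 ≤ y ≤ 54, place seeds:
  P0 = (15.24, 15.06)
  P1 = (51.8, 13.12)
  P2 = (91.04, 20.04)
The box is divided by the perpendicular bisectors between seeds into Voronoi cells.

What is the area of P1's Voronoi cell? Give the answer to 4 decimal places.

Area of P1's cell: 1910.3784

1. box [0,94]×[0,54]: [(0, 0) (94, 0) (94, 54) (0, 54)]
2. ⊥bis P1·P0 via (33.52,14.09): [(32.7723, 0) (94, 0) (94, 54) (35.6378, 54)]  |A|=3228.9273
3. ⊥bis P1·P2 via (71.42,16.58): [(32.7723, 0) (74.3439, 0) (64.821, 54) (35.6378, 54)]  |A|=1910.3784
4. canonical 4-gon: [(32.7723, 0) (74.3439, 0) (64.821, 54) (35.6378, 54)]
5. shoelace: 1910.3784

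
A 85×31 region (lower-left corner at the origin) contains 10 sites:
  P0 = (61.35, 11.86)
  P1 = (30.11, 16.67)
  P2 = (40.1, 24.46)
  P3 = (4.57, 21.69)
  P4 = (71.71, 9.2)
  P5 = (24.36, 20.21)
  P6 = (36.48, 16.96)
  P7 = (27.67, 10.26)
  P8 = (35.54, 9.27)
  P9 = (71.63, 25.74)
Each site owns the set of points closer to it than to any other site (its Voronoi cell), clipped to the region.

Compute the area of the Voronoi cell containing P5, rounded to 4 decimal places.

Area of P5's cell: 253.9608

1. box [0,85]×[0,31]: [(0, 0) (85, 0) (85, 31) (0, 31)]
2. ⊥bis P5·P0 via (42.855,16.035): [(0, 0) (39.2353, 0) (46.2331, 31) (0, 31)]  |A|=1324.7612
3. ⊥bis P5·P1 via (27.235,18.44): [(0, 0) (15.8824, 0) (34.9676, 31) (0, 31)]  |A|=788.1745
4. ⊥bis P5·P2 via (32.23,22.335): [(0, 0) (15.8824, 0) (31.4382, 25.2673) (29.8903, 31) (0, 31)]  |A|=773.6213
5. ⊥bis P5·P3 via (14.465,20.95): [(12.8982, 0) (15.8824, 0) (31.4382, 25.2673) (29.8903, 31) (15.2166, 31)]  |A|=337.8412
6. ⊥bis P5·P4 via (48.035,14.705): [(12.8982, 0) (15.8824, 0) (31.4382, 25.2673) (29.8903, 31) (15.2166, 31)]  |A|=337.8412
7. ⊥bis P5·P6 via (30.42,18.585): [(12.8982, 0) (15.8824, 0) (31.4382, 25.2673) (29.8903, 31) (15.2166, 31)]  |A|=337.8412
8. ⊥bis P5·P7 via (26.015,15.235): [(13.732, 11.1489) (25.0679, 14.9199) (31.4382, 25.2673) (29.8903, 31) (15.2166, 31)]  |A|=253.9608
9. ⊥bis P5·P8 via (29.95,14.74): [(13.732, 11.1489) (25.0679, 14.9199) (31.4382, 25.2673) (29.8903, 31) (15.2166, 31)]  |A|=253.9608
10. ⊥bis P5·P9 via (47.995,22.975): [(13.732, 11.1489) (25.0679, 14.9199) (31.4382, 25.2673) (29.8903, 31) (15.2166, 31)]  |A|=253.9608
11. canonical 5-gon: [(13.732, 11.1489) (25.0679, 14.9199) (31.4382, 25.2673) (29.8903, 31) (15.2166, 31)]
12. shoelace: 253.9608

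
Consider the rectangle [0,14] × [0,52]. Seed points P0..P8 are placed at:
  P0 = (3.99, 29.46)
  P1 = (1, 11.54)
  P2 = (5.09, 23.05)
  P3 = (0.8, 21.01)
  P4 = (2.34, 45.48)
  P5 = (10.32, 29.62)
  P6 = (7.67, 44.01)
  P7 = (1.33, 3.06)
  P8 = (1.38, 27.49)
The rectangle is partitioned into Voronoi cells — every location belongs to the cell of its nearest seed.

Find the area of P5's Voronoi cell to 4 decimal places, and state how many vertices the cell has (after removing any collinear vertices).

1. box [0,14]×[0,52]: [(0, 0) (14, 0) (14, 52) (0, 52)]
2. ⊥bis P5·P0 via (7.155,29.54): [(7.9017, 0) (14, 0) (14, 52) (6.5873, 52)]  |A|=351.2871
3. ⊥bis P5·P1 via (5.66,20.58): [(7.4042, 19.6809) (14, 16.2808) (14, 52) (6.5873, 52)]  |A|=237.5843
4. ⊥bis P5·P2 via (7.705,26.335): [(7.2264, 26.716) (14, 21.3239) (14, 52) (6.5873, 52)]  |A|=197.6055
5. ⊥bis P5·P3 via (5.56,25.315): [(7.2264, 26.716) (14, 21.3239) (14, 52) (6.5873, 52)]  |A|=197.6055
6. ⊥bis P5·P4 via (6.33,37.55): [(6.9447, 37.8593) (7.2264, 26.716) (14, 21.3239) (14, 41.4092)]  |A|=107.8345
7. ⊥bis P5·P6 via (8.995,36.815): [(6.9805, 36.444) (7.2264, 26.716) (14, 21.3239) (14, 37.7367)]  |A|=89.8889
8. ⊥bis P5·P7 via (5.825,16.34): [(6.9805, 36.444) (7.2264, 26.716) (14, 21.3239) (14, 37.7367)]  |A|=89.8889
9. ⊥bis P5·P8 via (5.85,28.555): [(6.9805, 36.444) (7.2264, 26.716) (14, 21.3239) (14, 37.7367)]  |A|=89.8889
10. canonical 4-gon: [(6.9805, 36.444) (7.2264, 26.716) (14, 21.3239) (14, 37.7367)]
11. shoelace: 89.8889

Area of P5's cell: 89.8889 (4 vertices)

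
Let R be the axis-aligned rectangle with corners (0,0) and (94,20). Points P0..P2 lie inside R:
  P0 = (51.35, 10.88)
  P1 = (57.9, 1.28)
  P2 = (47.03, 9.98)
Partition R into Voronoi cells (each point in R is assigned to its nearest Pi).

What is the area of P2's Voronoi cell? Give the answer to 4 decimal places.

Area of P2's cell: 979.8481

1. box [0,94]×[0,20]: [(0, 0) (94, 0) (94, 20) (0, 20)]
2. ⊥bis P2·P0 via (49.19,10.43): [(0, 0) (51.3629, 0) (47.1963, 20) (0, 20)]  |A|=985.5917
3. ⊥bis P2·P1 via (52.465,5.63): [(0, 0) (47.9589, 0) (50.6599, 3.3746) (47.1963, 20) (0, 20)]  |A|=979.8481
4. canonical 5-gon: [(0, 0) (47.9589, 0) (50.6599, 3.3746) (47.1963, 20) (0, 20)]
5. shoelace: 979.8481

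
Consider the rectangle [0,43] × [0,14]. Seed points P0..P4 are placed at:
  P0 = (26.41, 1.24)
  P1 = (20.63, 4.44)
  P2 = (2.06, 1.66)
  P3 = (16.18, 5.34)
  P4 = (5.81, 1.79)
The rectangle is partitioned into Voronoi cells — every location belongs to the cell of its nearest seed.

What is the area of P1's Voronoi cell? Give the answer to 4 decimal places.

1. box [0,43]×[0,14]: [(0, 0) (43, 0) (43, 14) (0, 14)]
2. ⊥bis P1·P0 via (23.52,2.84): [(0, 0) (21.9477, 0) (29.6985, 14) (0, 14)]  |A|=361.5236
3. ⊥bis P1·P2 via (11.345,3.05): [(11.8016, 0) (21.9477, 0) (29.6985, 14) (9.7057, 14)]  |A|=210.9722
4. ⊥bis P1·P3 via (18.405,4.89): [(17.416, 0) (21.9477, 0) (29.6985, 14) (20.2475, 14)]  |A|=97.8792
5. ⊥bis P1·P4 via (13.22,3.115): [(17.416, 0) (21.9477, 0) (29.6985, 14) (20.2475, 14)]  |A|=97.8792
6. canonical 4-gon: [(17.416, 0) (21.9477, 0) (29.6985, 14) (20.2475, 14)]
7. shoelace: 97.8792

Area of P1's cell: 97.8792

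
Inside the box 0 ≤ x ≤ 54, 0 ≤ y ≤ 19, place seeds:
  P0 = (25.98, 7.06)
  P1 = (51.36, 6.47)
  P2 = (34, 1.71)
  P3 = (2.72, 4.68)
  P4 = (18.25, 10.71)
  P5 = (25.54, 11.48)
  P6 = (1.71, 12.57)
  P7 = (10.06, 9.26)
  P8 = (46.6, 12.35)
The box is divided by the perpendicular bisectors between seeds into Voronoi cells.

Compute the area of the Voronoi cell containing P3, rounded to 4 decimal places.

1. box [0,54]×[0,19]: [(0, 0) (54, 0) (54, 19) (0, 19)]
2. ⊥bis P3·P0 via (14.35,5.87): [(0, 0) (14.9506, 0) (13.0065, 19) (0, 19)]  |A|=265.5929
3. ⊥bis P3·P1 via (27.04,5.575): [(0, 0) (14.9506, 0) (13.0065, 19) (0, 19)]  |A|=265.5929
4. ⊥bis P3·P2 via (18.36,3.195): [(0, 0) (14.9506, 0) (13.0065, 19) (0, 19)]  |A|=265.5929
5. ⊥bis P3·P4 via (10.485,7.695): [(0, 0) (13.4728, 0) (6.0955, 19) (0, 19)]  |A|=185.8989
6. ⊥bis P3·P5 via (14.13,8.08): [(0, 0) (13.4728, 0) (6.0955, 19) (0, 19)]  |A|=185.8989
7. ⊥bis P3·P6 via (2.215,8.625): [(0, 8.3415) (0, 0) (13.4728, 0) (9.7494, 9.5895)]  |A|=105.2608
8. ⊥bis P3·P7 via (6.39,6.97): [(5.1249, 8.9975) (0, 8.3415) (0, 0) (10.7391, 0)]  |A|=69.6871
9. ⊥bis P3·P8 via (24.66,8.515): [(5.1249, 8.9975) (0, 8.3415) (0, 0) (10.7391, 0)]  |A|=69.6871
10. canonical 4-gon: [(5.1249, 8.9975) (0, 8.3415) (0, 0) (10.7391, 0)]
11. shoelace: 69.6871

Area of P3's cell: 69.6871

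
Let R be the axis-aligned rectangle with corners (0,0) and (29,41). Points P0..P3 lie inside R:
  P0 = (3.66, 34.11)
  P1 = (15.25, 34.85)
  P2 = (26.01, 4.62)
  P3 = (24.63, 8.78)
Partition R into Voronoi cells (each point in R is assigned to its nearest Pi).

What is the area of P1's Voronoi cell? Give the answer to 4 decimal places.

1. box [0,29]×[0,41]: [(0, 0) (29, 0) (29, 41) (0, 41)]
2. ⊥bis P1·P0 via (9.455,34.48): [(11.6565, 0) (29, 0) (29, 41) (9.0387, 41)]  |A|=764.7485
3. ⊥bis P1·P2 via (20.63,19.735): [(10.6238, 16.1734) (29, 22.7142) (29, 41) (9.0387, 41)]  |A|=415.7966
4. ⊥bis P1·P3 via (19.94,21.815): [(10.4809, 18.4116) (29, 25.0748) (29, 41) (9.0387, 41)]  |A|=372.9065
5. canonical 4-gon: [(10.4809, 18.4116) (29, 25.0748) (29, 41) (9.0387, 41)]
6. shoelace: 372.9065

Area of P1's cell: 372.9065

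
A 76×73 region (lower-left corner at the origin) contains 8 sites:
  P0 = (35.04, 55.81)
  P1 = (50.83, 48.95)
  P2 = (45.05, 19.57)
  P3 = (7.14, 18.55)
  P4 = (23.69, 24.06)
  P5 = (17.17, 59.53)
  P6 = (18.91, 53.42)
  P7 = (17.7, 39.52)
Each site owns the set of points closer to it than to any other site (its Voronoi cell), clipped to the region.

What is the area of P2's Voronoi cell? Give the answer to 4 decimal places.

1. box [0,76]×[0,73]: [(0, 0) (76, 0) (76, 73) (0, 73)]
2. ⊥bis P2·P0 via (40.045,37.69): [(0, 26.629) (0, 0) (76, 0) (76, 47.6213)]  |A|=2821.5108
3. ⊥bis P2·P1 via (47.94,34.26): [(36.0767, 36.5939) (0, 26.629) (0, 0) (76, 0) (76, 28.7397)]  |A|=2444.603
4. ⊥bis P2·P3 via (26.095,19.06): [(36.0767, 36.5939) (25.7004, 33.7278) (26.6078, 0) (76, 0) (76, 28.7397)]  |A|=1653.7038
5. ⊥bis P2·P4 via (34.37,21.815): [(37.421, 36.3294) (29.7844, 0) (76, 0) (76, 28.7397)]  |A|=1393.8678
6. ⊥bis P2·P5 via (31.11,39.55): [(37.421, 36.3294) (29.7844, 0) (76, 0) (76, 28.7397)]  |A|=1393.8678
7. ⊥bis P2·P6 via (31.98,36.495): [(37.421, 36.3294) (29.7844, 0) (76, 0) (76, 28.7397)]  |A|=1393.8678
8. ⊥bis P2·P7 via (31.375,29.545): [(37.421, 36.3294) (29.7844, 0) (76, 0) (76, 28.7397)]  |A|=1393.8678
9. canonical 4-gon: [(37.421, 36.3294) (29.7844, 0) (76, 0) (76, 28.7397)]
10. shoelace: 1393.8678

Area of P2's cell: 1393.8678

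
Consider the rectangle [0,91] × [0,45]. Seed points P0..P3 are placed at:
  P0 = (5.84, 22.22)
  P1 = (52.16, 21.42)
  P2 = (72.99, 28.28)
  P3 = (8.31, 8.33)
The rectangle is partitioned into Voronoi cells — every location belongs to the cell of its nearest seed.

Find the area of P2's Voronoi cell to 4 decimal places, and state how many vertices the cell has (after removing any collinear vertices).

1. box [0,91]×[0,45]: [(0, 0) (91, 0) (91, 45) (0, 45)]
2. ⊥bis P2·P0 via (39.415,25.25): [(41.6937, 0) (91, 0) (91, 45) (37.6326, 45)]  |A|=2310.1571
3. ⊥bis P2·P1 via (62.575,24.85): [(70.7589, 0) (91, 0) (91, 45) (55.9389, 45)]  |A|=1244.2981
4. ⊥bis P2·P3 via (40.65,18.305): [(70.7589, 0) (91, 0) (91, 45) (55.9389, 45)]  |A|=1244.2981
5. canonical 4-gon: [(70.7589, 0) (91, 0) (91, 45) (55.9389, 45)]
6. shoelace: 1244.2981

Area of P2's cell: 1244.2981 (4 vertices)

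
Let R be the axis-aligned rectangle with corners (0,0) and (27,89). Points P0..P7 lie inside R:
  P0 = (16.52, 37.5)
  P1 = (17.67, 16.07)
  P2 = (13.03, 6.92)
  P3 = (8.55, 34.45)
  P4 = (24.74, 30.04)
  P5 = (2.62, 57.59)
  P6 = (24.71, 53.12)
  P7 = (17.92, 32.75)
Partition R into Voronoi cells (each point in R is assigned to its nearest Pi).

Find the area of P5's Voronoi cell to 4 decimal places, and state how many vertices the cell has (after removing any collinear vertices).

1. box [0,27]×[0,89]: [(0, 0) (27, 0) (27, 89) (0, 89)]
2. ⊥bis P5·P0 via (9.57,47.545): [(0, 40.9236) (27, 59.6046) (27, 89) (0, 89)]  |A|=1045.8689
3. ⊥bis P5·P1 via (10.145,36.83): [(0, 40.9236) (27, 59.6046) (27, 89) (0, 89)]  |A|=1045.8689
4. ⊥bis P5·P2 via (7.825,32.255): [(0, 40.9236) (27, 59.6046) (27, 89) (0, 89)]  |A|=1045.8689
5. ⊥bis P5·P3 via (5.585,46.02): [(0, 44.5888) (8.4135, 46.7449) (27, 59.6046) (27, 89) (0, 89)]  |A|=1030.4507
6. ⊥bis P5·P4 via (13.68,43.815): [(0, 44.5888) (8.4135, 46.7449) (27, 59.6046) (27, 89) (0, 89)]  |A|=1030.4507
7. ⊥bis P5·P6 via (13.665,55.355): [(0, 44.5888) (8.4135, 46.7449) (12.494, 49.5681) (20.4732, 89) (0, 89)]  |A|=688.5634
8. ⊥bis P5·P7 via (10.27,45.17): [(0, 44.5888) (8.4135, 46.7449) (12.494, 49.5681) (20.4732, 89) (0, 89)]  |A|=688.5634
9. canonical 5-gon: [(0, 44.5888) (8.4135, 46.7449) (12.494, 49.5681) (20.4732, 89) (0, 89)]
10. shoelace: 688.5634

Area of P5's cell: 688.5634 (5 vertices)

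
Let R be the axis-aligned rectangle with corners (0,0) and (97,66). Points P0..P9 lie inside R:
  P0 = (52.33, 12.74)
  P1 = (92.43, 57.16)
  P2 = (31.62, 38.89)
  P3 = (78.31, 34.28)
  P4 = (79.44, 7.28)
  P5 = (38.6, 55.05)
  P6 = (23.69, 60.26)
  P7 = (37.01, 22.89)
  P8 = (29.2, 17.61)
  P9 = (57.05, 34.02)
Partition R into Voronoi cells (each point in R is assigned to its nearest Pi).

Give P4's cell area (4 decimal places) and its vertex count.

Area of P4's cell: 649.3828 (4 vertices)

1. box [0,97]×[0,66]: [(0, 0) (97, 0) (97, 66) (0, 66)]
2. ⊥bis P4·P0 via (65.885,10.01): [(63.869, 0) (97, 0) (97, 66) (77.1615, 66)]  |A|=1747.9951
3. ⊥bis P4·P1 via (85.935,32.22): [(71.1344, 36.0744) (63.869, 0) (97, 0) (97, 29.3384)]  |A|=977.019
4. ⊥bis P4·P2 via (55.53,23.085): [(71.1344, 36.0744) (63.869, 0) (97, 0) (97, 29.3384)]  |A|=977.019
5. ⊥bis P4·P3 via (78.875,20.78): [(67.9621, 20.3233) (63.869, 0) (97, 0) (97, 21.5386)]  |A|=649.3828
6. ⊥bis P4·P5 via (59.02,31.165): [(67.9621, 20.3233) (63.869, 0) (97, 0) (97, 21.5386)]  |A|=649.3828
7. ⊥bis P4·P6 via (51.565,33.77): [(67.9621, 20.3233) (63.869, 0) (97, 0) (97, 21.5386)]  |A|=649.3828
8. ⊥bis P4·P7 via (58.225,15.085): [(67.9621, 20.3233) (63.869, 0) (97, 0) (97, 21.5386)]  |A|=649.3828
9. ⊥bis P4·P8 via (54.32,12.445): [(67.9621, 20.3233) (63.869, 0) (97, 0) (97, 21.5386)]  |A|=649.3828
10. ⊥bis P4·P9 via (68.245,20.65): [(67.9621, 20.3233) (63.869, 0) (97, 0) (97, 21.5386)]  |A|=649.3828
11. canonical 4-gon: [(67.9621, 20.3233) (63.869, 0) (97, 0) (97, 21.5386)]
12. shoelace: 649.3828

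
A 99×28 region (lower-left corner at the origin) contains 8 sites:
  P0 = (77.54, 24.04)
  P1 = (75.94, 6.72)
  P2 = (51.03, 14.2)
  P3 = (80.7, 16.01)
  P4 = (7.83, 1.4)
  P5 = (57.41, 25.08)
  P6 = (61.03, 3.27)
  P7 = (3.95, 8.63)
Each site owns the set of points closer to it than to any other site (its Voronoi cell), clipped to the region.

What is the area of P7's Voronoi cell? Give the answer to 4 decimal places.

1. box [0,99]×[0,28]: [(0, 0) (99, 0) (99, 28) (0, 28)]
2. ⊥bis P7·P0 via (40.745,16.335): [(0, 0) (44.1656, 0) (38.3023, 28) (0, 28)]  |A|=1154.5508
3. ⊥bis P7·P1 via (39.945,7.675): [(0, 0) (39.7414, 0) (40.2389, 18.7519) (38.3023, 28) (0, 28)]  |A|=1113.0693
4. ⊥bis P7·P2 via (27.49,11.415): [(0, 0) (28.8405, 0) (25.5278, 28) (0, 28)]  |A|=761.1568
5. ⊥bis P7·P3 via (42.325,12.32): [(0, 0) (28.8405, 0) (25.5278, 28) (0, 28)]  |A|=761.1568
6. ⊥bis P7·P4 via (5.89,5.015): [(0, 1.8541) (26.9124, 16.2968) (25.5278, 28) (0, 28)]  |A|=501.2041
7. ⊥bis P7·P5 via (30.68,16.855): [(0, 1.8541) (26.9124, 16.2968) (25.5278, 28) (0, 28)]  |A|=501.2041
8. ⊥bis P7·P6 via (32.49,5.95): [(0, 1.8541) (26.9124, 16.2968) (25.5278, 28) (0, 28)]  |A|=501.2041
9. canonical 4-gon: [(0, 1.8541) (26.9124, 16.2968) (25.5278, 28) (0, 28)]
10. shoelace: 501.2041

Area of P7's cell: 501.2041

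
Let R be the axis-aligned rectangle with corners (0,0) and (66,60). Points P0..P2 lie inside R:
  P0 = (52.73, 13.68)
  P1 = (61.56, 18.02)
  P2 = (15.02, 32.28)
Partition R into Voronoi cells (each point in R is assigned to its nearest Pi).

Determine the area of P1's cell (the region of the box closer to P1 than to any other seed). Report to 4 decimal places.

Area of P1's cell: 833.9921

1. box [0,66]×[0,60]: [(0, 0) (66, 0) (66, 60) (0, 60)]
2. ⊥bis P1·P0 via (57.145,15.85): [(64.9354, 0) (66, 0) (66, 60) (35.445, 60)]  |A|=948.5888
3. ⊥bis P1·P2 via (38.29,25.15): [(43.7752, 43.0518) (64.9354, 0) (66, 0) (66, 60) (48.9681, 60)]  |A|=833.9921
4. canonical 5-gon: [(43.7752, 43.0518) (64.9354, 0) (66, 0) (66, 60) (48.9681, 60)]
5. shoelace: 833.9921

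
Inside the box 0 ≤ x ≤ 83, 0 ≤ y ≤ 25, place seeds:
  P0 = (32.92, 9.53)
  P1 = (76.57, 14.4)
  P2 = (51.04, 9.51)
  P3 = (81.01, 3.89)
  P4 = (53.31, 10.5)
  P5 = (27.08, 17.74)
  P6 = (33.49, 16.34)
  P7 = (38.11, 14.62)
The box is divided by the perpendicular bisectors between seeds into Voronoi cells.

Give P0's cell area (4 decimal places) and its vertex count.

Area of P0's cell: 258.5840 (5 vertices)

1. box [0,83]×[0,25]: [(0, 0) (83, 0) (83, 25) (0, 25)]
2. ⊥bis P0·P1 via (54.745,11.965): [(0, 0) (56.0799, 0) (53.2907, 25) (0, 25)]  |A|=1367.1328
3. ⊥bis P0·P2 via (41.98,9.52): [(0, 0) (41.9695, 0) (41.9971, 25) (0, 25)]  |A|=1049.5822
4. ⊥bis P0·P3 via (56.965,6.71): [(0, 0) (41.9695, 0) (41.9971, 25) (0, 25)]  |A|=1049.5822
5. ⊥bis P0·P4 via (43.115,10.015): [(0, 0) (41.9695, 0) (41.9971, 25) (0, 25)]  |A|=1049.5822
6. ⊥bis P0·P5 via (30,13.635): [(10.8316, 0) (41.9695, 0) (41.994, 22.1666)]  |A|=345.1109
7. ⊥bis P0·P6 via (33.205,12.935): [(29.4569, 13.2487) (10.8316, 0) (41.9695, 0) (41.983, 12.2003)]  |A|=282.6859
8. ⊥bis P0·P7 via (35.515,12.075): [(34.8027, 12.8013) (29.4569, 13.2487) (10.8316, 0) (41.9695, 0) (41.9755, 5.4875)]  |A|=258.584
9. canonical 5-gon: [(34.8027, 12.8013) (29.4569, 13.2487) (10.8316, 0) (41.9695, 0) (41.9755, 5.4875)]
10. shoelace: 258.584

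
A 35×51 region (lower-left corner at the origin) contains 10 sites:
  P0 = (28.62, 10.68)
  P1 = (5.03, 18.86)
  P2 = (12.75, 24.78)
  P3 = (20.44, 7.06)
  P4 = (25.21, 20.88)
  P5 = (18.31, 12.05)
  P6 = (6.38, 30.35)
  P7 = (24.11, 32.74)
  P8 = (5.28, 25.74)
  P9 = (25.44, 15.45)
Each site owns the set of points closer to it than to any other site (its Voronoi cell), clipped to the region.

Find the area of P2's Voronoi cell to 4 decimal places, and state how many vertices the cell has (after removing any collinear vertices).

Area of P2's cell: 118.6894 (6 vertices)

1. box [0,35]×[0,51]: [(0, 0) (35, 0) (35, 51) (0, 51)]
2. ⊥bis P2·P0 via (20.685,17.73): [(0, 0) (4.9324, 0) (35, 33.842) (35, 51) (0, 51)]  |A|=1276.2271
3. ⊥bis P2·P1 via (8.89,21.82): [(0, 33.413) (16.0376, 12.4992) (35, 33.842) (35, 51) (0, 51)]  |A|=977.4693
4. ⊥bis P2·P3 via (16.595,15.92): [(0, 33.413) (14.2085, 14.8843) (20.6343, 17.673) (35, 33.842) (35, 51) (0, 51)]  |A|=967.2558
5. ⊥bis P2·P4 via (18.98,22.83): [(0, 33.413) (14.2085, 14.8843) (16.8521, 16.0316) (27.7973, 51) (0, 51)]  |A|=666.8426
6. ⊥bis P2·P5 via (15.53,18.415): [(0, 33.413) (12.5119, 17.0968) (17.9256, 19.4613) (27.7973, 51) (0, 51)]  |A|=654.9304
7. ⊥bis P2·P6 via (9.565,27.565): [(6.8583, 24.4695) (12.5119, 17.0968) (17.9256, 19.4613) (26.5375, 46.9752)]  |A|=200.4583
8. ⊥bis P2·P7 via (18.43,28.76): [(14.9512, 33.7248) (6.8583, 24.4695) (12.5119, 17.0968) (17.9256, 19.4613) (20.0932, 26.3864)]  |A|=123.8793
9. ⊥bis P2·P8 via (9.015,25.26): [(14.9512, 33.7248) (9.2675, 27.2248) (8.6184, 22.1741) (12.5119, 17.0968) (17.9256, 19.4613) (20.0932, 26.3864)]  |A|=118.6894
10. ⊥bis P2·P9 via (19.095,20.115): [(14.9512, 33.7248) (9.2675, 27.2248) (8.6184, 22.1741) (12.5119, 17.0968) (17.9256, 19.4613) (20.0932, 26.3864)]  |A|=118.6894
11. canonical 6-gon: [(14.9512, 33.7248) (9.2675, 27.2248) (8.6184, 22.1741) (12.5119, 17.0968) (17.9256, 19.4613) (20.0932, 26.3864)]
12. shoelace: 118.6894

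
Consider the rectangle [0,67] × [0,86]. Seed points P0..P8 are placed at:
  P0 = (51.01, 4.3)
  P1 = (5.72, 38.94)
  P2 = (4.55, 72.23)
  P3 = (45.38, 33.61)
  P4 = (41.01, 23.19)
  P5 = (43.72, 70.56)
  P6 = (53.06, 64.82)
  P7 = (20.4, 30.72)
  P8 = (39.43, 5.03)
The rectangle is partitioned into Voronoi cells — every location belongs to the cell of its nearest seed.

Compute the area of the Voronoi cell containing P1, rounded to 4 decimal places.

Area of P1's cell: 549.4423

1. box [0,67]×[0,86]: [(0, 0) (67, 0) (67, 86) (0, 86)]
2. ⊥bis P1·P0 via (28.365,21.62): [(0, 0) (11.829, 0) (67, 72.1333) (67, 86) (0, 86)]  |A|=3772.167
3. ⊥bis P1·P2 via (5.135,55.585): [(0, 55.4045) (0, 0) (11.829, 0) (55.7024, 57.3622)]  |A|=1882.3505
4. ⊥bis P1·P3 via (25.55,36.275): [(28.2543, 56.3975) (0, 55.4045) (0, 0) (11.829, 0) (22.5606, 14.031)]  |A|=1303.657
5. ⊥bis P1·P4 via (23.365,31.065): [(25.4896, 35.8254) (28.2543, 56.3975) (0, 55.4045) (0, 0) (9.5006, 0)]  |A|=1165.554
6. ⊥bis P1·P5 via (24.72,54.75): [(25.4896, 35.8254) (27.5722, 51.3223) (23.4884, 56.23) (0, 55.4045) (0, 0) (9.5006, 0)]  |A|=1153.5171
7. ⊥bis P1·P6 via (29.39,51.88): [(25.4896, 35.8254) (27.5722, 51.3223) (23.4884, 56.23) (0, 55.4045) (0, 0) (9.5006, 0)]  |A|=1153.5171
8. ⊥bis P1·P7 via (13.06,34.83): [(24.4176, 55.1134) (23.4884, 56.23) (0, 55.4045) (0, 11.5063)]  |A|=549.4423
9. ⊥bis P1·P8 via (22.575,21.985): [(24.4176, 55.1134) (23.4884, 56.23) (0, 55.4045) (0, 11.5063)]  |A|=549.4423
10. canonical 4-gon: [(24.4176, 55.1134) (23.4884, 56.23) (0, 55.4045) (0, 11.5063)]
11. shoelace: 549.4423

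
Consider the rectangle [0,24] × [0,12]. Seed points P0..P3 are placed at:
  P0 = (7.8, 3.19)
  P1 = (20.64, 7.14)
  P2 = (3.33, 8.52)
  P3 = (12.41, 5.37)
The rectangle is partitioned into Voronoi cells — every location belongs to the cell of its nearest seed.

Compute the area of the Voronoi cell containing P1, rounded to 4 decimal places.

Area of P1's cell: 89.0419

1. box [0,24]×[0,12]: [(0, 0) (24, 0) (24, 12) (0, 12)]
2. ⊥bis P1·P0 via (14.22,5.165): [(15.8089, 0) (24, 0) (24, 12) (12.1173, 12)]  |A|=120.4425
3. ⊥bis P1·P2 via (11.985,7.83): [(12.2763, 11.4834) (15.8089, 0) (24, 0) (24, 12) (12.3174, 12)]  |A|=120.3908
4. ⊥bis P1·P3 via (16.525,6.255): [(17.8702, 0) (24, 0) (24, 12) (15.2894, 12)]  |A|=89.0419
5. canonical 4-gon: [(17.8702, 0) (24, 0) (24, 12) (15.2894, 12)]
6. shoelace: 89.0419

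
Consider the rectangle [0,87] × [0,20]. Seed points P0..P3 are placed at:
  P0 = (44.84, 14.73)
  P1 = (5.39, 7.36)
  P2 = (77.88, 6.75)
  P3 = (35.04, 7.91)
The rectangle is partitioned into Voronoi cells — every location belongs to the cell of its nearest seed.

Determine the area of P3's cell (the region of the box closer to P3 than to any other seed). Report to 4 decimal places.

1. box [0,87]×[0,20]: [(0, 0) (87, 0) (87, 20) (0, 20)]
2. ⊥bis P3·P0 via (39.94,11.32): [(0, 0) (47.8178, 0) (33.8994, 20) (0, 20)]  |A|=817.1722
3. ⊥bis P3·P1 via (20.215,7.635): [(20.3566, 0) (47.8178, 0) (33.8994, 20) (19.9856, 20)]  |A|=413.7496
4. ⊥bis P3·P2 via (56.46,7.33): [(20.3566, 0) (47.8178, 0) (33.8994, 20) (19.9856, 20)]  |A|=413.7496
5. canonical 4-gon: [(20.3566, 0) (47.8178, 0) (33.8994, 20) (19.9856, 20)]
6. shoelace: 413.7496

Area of P3's cell: 413.7496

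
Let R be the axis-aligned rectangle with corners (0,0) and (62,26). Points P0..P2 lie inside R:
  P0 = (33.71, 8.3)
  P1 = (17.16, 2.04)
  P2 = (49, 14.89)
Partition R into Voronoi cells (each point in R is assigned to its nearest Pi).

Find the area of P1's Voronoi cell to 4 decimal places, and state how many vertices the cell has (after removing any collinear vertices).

1. box [0,62]×[0,26]: [(0, 0) (62, 0) (62, 26) (0, 26)]
2. ⊥bis P1·P0 via (25.435,5.17): [(0, 0) (27.3905, 0) (17.5561, 26) (0, 26)]  |A|=584.3063
3. ⊥bis P1·P2 via (33.08,8.465): [(0, 0) (27.3905, 0) (17.5561, 26) (0, 26)]  |A|=584.3063
4. canonical 4-gon: [(0, 0) (27.3905, 0) (17.5561, 26) (0, 26)]
5. shoelace: 584.3063

Area of P1's cell: 584.3063 (4 vertices)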